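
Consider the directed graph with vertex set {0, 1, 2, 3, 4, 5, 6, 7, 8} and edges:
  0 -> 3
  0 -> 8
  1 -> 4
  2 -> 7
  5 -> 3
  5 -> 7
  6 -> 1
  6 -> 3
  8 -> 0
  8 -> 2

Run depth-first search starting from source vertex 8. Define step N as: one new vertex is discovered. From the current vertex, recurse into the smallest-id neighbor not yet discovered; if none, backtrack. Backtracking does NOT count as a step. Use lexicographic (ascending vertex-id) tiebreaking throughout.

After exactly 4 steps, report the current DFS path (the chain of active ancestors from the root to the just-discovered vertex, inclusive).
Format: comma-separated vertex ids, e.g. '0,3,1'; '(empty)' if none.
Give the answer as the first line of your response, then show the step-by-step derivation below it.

8,2

step 1: discover 8; path=8; order=8
step 2: discover 0; path=8>0; order=8,0
step 3: discover 3; path=8>0>3; order=8,0,3
step 4: discover 2; path=8>2; order=8,0,3,2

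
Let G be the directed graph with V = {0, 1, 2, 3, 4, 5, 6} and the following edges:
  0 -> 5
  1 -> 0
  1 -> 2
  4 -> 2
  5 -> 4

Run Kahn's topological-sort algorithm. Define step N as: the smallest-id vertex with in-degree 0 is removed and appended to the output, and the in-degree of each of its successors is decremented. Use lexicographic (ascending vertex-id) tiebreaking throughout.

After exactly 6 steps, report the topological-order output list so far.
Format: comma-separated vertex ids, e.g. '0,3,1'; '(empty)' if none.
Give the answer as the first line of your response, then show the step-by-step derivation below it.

1,0,3,5,4,2

step 1: output 1; order=[1]; indeg=(0,0,1,0,1,1,0)
step 2: output 0; order=[1,0]; indeg=(0,0,1,0,1,0,0)
step 3: output 3; order=[1,0,3]; indeg=(0,0,1,0,1,0,0)
step 4: output 5; order=[1,0,3,5]; indeg=(0,0,1,0,0,0,0)
step 5: output 4; order=[1,0,3,5,4]; indeg=(0,0,0,0,0,0,0)
step 6: output 2; order=[1,0,3,5,4,2]; indeg=(0,0,0,0,0,0,0)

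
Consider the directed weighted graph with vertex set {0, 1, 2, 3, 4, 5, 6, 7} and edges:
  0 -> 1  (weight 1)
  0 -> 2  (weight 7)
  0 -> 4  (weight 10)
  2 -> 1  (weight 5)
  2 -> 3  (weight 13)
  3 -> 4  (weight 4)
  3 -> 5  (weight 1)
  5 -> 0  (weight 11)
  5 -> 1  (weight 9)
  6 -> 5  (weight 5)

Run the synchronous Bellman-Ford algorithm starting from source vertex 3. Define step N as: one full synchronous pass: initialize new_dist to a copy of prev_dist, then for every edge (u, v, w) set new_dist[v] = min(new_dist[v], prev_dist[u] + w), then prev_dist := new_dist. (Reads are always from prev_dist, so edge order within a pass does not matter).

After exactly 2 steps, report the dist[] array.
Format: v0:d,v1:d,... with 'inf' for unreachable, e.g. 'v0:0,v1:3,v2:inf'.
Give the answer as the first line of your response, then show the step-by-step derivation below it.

v0:12,v1:10,v2:inf,v3:0,v4:4,v5:1,v6:inf,v7:inf

step 1: dist = v0:inf,v1:inf,v2:inf,v3:0,v4:4,v5:1,v6:inf,v7:inf
step 2: dist = v0:12,v1:10,v2:inf,v3:0,v4:4,v5:1,v6:inf,v7:inf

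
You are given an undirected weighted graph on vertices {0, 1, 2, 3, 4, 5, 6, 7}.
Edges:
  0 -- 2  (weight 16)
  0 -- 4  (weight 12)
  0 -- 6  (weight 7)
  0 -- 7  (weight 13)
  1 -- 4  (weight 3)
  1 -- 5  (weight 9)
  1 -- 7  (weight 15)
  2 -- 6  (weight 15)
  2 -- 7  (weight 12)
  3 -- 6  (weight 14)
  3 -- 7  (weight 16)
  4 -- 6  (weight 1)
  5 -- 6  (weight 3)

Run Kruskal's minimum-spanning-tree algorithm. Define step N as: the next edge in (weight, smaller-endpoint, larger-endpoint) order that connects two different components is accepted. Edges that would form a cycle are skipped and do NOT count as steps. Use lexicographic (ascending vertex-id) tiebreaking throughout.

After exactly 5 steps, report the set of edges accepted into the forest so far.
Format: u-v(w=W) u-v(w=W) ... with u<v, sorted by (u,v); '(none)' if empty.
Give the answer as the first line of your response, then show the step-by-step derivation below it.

0-6(w=7) 1-4(w=3) 2-7(w=12) 4-6(w=1) 5-6(w=3)

step 1: add edge 4-6 (w=1); MST = {4-6(w=1)}
step 2: add edge 1-4 (w=3); MST = {1-4(w=3) 4-6(w=1)}
step 3: add edge 5-6 (w=3); MST = {1-4(w=3) 4-6(w=1) 5-6(w=3)}
step 4: add edge 0-6 (w=7); MST = {0-6(w=7) 1-4(w=3) 4-6(w=1) 5-6(w=3)}
step 5: add edge 2-7 (w=12); MST = {0-6(w=7) 1-4(w=3) 2-7(w=12) 4-6(w=1) 5-6(w=3)}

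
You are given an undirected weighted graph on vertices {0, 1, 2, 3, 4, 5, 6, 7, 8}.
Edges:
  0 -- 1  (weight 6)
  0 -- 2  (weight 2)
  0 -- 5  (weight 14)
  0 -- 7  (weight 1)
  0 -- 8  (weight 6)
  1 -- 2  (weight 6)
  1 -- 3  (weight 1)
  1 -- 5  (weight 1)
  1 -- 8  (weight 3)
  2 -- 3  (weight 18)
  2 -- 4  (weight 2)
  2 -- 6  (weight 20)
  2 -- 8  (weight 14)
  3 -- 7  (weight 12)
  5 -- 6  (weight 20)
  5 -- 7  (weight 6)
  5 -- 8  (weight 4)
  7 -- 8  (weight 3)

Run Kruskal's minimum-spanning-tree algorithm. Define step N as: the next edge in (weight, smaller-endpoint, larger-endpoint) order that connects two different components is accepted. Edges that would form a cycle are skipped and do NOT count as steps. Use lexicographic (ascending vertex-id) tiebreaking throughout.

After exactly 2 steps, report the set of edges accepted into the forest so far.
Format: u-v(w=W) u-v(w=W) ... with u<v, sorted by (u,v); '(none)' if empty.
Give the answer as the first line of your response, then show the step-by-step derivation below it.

0-7(w=1) 1-3(w=1)

step 1: add edge 0-7 (w=1); MST = {0-7(w=1)}
step 2: add edge 1-3 (w=1); MST = {0-7(w=1) 1-3(w=1)}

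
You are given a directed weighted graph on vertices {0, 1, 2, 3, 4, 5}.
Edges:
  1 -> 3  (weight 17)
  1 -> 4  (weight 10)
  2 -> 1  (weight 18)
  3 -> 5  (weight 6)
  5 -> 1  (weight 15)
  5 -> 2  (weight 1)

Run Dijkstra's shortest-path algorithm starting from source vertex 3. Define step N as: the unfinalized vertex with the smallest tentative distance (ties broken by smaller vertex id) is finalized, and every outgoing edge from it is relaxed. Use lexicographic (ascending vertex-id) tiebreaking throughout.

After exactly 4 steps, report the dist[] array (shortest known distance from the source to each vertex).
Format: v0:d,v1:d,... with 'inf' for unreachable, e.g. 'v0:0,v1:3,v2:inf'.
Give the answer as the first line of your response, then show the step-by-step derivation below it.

v0:inf,v1:21,v2:7,v3:0,v4:31,v5:6

step 1: dist = v0:inf,v1:inf,v2:inf,v3:0,v4:inf,v5:6
step 2: dist = v0:inf,v1:21,v2:7,v3:0,v4:inf,v5:6
step 3: dist = v0:inf,v1:21,v2:7,v3:0,v4:inf,v5:6
step 4: dist = v0:inf,v1:21,v2:7,v3:0,v4:31,v5:6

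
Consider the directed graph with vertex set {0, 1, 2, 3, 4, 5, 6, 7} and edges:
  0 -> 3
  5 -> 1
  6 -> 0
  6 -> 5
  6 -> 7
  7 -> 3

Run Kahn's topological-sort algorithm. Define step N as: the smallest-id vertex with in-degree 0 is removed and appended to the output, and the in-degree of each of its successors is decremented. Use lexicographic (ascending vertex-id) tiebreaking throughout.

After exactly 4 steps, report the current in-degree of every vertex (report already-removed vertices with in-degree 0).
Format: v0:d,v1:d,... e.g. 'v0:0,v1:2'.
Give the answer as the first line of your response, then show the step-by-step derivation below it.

v0:0,v1:1,v2:0,v3:1,v4:0,v5:0,v6:0,v7:0

step 1: output 2; order=[2]; indeg=(1,1,0,2,0,1,0,1)
step 2: output 4; order=[2,4]; indeg=(1,1,0,2,0,1,0,1)
step 3: output 6; order=[2,4,6]; indeg=(0,1,0,2,0,0,0,0)
step 4: output 0; order=[2,4,6,0]; indeg=(0,1,0,1,0,0,0,0)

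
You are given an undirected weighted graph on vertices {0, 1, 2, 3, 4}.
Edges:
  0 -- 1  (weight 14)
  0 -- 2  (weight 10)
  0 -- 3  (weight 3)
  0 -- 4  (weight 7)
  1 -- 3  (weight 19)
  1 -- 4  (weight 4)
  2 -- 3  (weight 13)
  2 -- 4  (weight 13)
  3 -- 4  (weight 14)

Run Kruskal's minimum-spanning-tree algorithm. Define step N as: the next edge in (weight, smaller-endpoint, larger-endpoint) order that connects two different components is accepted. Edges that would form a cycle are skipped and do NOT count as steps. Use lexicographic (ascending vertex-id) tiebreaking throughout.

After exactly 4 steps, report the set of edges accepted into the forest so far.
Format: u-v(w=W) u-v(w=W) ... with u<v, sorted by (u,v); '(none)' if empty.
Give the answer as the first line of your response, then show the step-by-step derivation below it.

0-2(w=10) 0-3(w=3) 0-4(w=7) 1-4(w=4)

step 1: add edge 0-3 (w=3); MST = {0-3(w=3)}
step 2: add edge 1-4 (w=4); MST = {0-3(w=3) 1-4(w=4)}
step 3: add edge 0-4 (w=7); MST = {0-3(w=3) 0-4(w=7) 1-4(w=4)}
step 4: add edge 0-2 (w=10); MST = {0-2(w=10) 0-3(w=3) 0-4(w=7) 1-4(w=4)}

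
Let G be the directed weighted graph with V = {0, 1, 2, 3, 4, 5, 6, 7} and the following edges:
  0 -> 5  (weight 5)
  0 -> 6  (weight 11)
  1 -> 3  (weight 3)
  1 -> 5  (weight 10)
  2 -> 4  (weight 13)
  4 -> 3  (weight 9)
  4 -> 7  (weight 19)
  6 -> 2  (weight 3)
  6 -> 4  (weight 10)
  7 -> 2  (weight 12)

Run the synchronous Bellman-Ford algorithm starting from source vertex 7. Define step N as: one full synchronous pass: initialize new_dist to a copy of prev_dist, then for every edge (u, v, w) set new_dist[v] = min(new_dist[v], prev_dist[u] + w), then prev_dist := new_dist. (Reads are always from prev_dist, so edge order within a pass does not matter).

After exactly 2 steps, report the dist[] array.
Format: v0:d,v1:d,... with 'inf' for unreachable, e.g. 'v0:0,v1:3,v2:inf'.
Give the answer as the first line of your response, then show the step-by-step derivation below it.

v0:inf,v1:inf,v2:12,v3:inf,v4:25,v5:inf,v6:inf,v7:0

step 1: dist = v0:inf,v1:inf,v2:12,v3:inf,v4:inf,v5:inf,v6:inf,v7:0
step 2: dist = v0:inf,v1:inf,v2:12,v3:inf,v4:25,v5:inf,v6:inf,v7:0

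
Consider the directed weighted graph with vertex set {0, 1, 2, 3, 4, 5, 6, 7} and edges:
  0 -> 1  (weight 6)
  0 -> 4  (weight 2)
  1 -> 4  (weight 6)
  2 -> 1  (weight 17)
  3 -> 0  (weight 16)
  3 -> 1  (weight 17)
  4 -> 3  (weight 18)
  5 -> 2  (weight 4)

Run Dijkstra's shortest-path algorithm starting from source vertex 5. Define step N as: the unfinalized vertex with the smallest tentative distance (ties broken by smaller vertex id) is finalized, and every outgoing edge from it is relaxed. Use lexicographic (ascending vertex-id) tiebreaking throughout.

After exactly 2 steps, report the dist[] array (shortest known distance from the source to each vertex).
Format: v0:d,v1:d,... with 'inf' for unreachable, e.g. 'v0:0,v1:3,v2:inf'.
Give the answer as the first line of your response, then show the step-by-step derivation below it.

v0:inf,v1:21,v2:4,v3:inf,v4:inf,v5:0,v6:inf,v7:inf

step 1: dist = v0:inf,v1:inf,v2:4,v3:inf,v4:inf,v5:0,v6:inf,v7:inf
step 2: dist = v0:inf,v1:21,v2:4,v3:inf,v4:inf,v5:0,v6:inf,v7:inf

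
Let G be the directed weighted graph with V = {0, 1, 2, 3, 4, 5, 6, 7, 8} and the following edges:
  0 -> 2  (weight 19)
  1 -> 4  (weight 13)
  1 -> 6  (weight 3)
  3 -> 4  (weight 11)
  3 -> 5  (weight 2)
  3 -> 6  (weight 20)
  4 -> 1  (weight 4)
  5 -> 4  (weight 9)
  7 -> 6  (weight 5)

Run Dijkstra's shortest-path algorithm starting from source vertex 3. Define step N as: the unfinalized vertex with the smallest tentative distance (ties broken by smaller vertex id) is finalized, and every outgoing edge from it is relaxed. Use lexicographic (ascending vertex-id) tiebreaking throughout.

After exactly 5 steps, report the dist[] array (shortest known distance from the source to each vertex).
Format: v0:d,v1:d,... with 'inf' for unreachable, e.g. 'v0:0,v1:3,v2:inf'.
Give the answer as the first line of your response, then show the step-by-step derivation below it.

v0:inf,v1:15,v2:inf,v3:0,v4:11,v5:2,v6:18,v7:inf,v8:inf

step 1: dist = v0:inf,v1:inf,v2:inf,v3:0,v4:11,v5:2,v6:20,v7:inf,v8:inf
step 2: dist = v0:inf,v1:inf,v2:inf,v3:0,v4:11,v5:2,v6:20,v7:inf,v8:inf
step 3: dist = v0:inf,v1:15,v2:inf,v3:0,v4:11,v5:2,v6:20,v7:inf,v8:inf
step 4: dist = v0:inf,v1:15,v2:inf,v3:0,v4:11,v5:2,v6:18,v7:inf,v8:inf
step 5: dist = v0:inf,v1:15,v2:inf,v3:0,v4:11,v5:2,v6:18,v7:inf,v8:inf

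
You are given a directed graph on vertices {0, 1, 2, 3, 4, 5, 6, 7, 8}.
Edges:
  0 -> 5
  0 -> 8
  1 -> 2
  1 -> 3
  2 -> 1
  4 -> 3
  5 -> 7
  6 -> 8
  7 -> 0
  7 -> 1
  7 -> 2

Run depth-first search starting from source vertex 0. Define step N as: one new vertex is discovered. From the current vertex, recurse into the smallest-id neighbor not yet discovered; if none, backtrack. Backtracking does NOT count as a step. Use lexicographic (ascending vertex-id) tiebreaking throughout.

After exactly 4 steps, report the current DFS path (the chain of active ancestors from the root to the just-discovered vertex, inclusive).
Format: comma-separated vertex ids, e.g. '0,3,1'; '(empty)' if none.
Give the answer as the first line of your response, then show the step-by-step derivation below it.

0,5,7,1

step 1: discover 0; path=0; order=0
step 2: discover 5; path=0>5; order=0,5
step 3: discover 7; path=0>5>7; order=0,5,7
step 4: discover 1; path=0>5>7>1; order=0,5,7,1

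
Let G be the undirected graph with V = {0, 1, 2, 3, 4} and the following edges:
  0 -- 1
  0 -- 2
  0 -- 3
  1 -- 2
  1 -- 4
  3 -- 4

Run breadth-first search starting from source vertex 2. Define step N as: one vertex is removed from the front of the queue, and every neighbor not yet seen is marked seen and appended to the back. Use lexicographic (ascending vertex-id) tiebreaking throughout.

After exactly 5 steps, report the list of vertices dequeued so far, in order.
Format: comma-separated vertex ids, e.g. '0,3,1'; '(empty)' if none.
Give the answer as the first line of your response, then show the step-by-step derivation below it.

2,0,1,3,4

step 1: dequeue 2; queue=[0,1]; order=2
step 2: dequeue 0; queue=[1,3]; order=2,0
step 3: dequeue 1; queue=[3,4]; order=2,0,1
step 4: dequeue 3; queue=[4]; order=2,0,1,3
step 5: dequeue 4; queue=[(empty)]; order=2,0,1,3,4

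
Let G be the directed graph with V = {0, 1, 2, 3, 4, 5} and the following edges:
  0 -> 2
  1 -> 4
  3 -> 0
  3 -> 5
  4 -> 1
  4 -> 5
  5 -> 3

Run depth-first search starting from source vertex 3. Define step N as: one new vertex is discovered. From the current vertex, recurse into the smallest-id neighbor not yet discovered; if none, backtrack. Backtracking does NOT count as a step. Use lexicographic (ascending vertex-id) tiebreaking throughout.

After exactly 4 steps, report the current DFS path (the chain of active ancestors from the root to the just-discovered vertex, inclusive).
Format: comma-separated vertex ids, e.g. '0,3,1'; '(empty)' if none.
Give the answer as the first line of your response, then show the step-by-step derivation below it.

3,5

step 1: discover 3; path=3; order=3
step 2: discover 0; path=3>0; order=3,0
step 3: discover 2; path=3>0>2; order=3,0,2
step 4: discover 5; path=3>5; order=3,0,2,5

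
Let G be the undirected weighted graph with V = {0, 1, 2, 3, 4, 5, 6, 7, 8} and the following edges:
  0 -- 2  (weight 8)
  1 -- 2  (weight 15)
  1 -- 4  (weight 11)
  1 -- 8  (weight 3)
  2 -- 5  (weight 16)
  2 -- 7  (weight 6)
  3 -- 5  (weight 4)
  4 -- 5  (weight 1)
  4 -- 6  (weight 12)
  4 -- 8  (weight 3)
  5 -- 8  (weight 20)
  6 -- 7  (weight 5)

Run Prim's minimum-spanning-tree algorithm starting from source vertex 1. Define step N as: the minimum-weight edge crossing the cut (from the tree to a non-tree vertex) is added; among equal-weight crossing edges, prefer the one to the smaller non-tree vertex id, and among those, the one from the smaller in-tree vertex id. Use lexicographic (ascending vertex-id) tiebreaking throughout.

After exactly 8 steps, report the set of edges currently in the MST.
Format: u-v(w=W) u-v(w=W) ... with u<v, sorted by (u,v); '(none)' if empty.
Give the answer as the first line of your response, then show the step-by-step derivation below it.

0-2(w=8) 1-8(w=3) 2-7(w=6) 3-5(w=4) 4-5(w=1) 4-6(w=12) 4-8(w=3) 6-7(w=5)

step 1: add edge 1-8 (w=3); MST = {1-8(w=3)}
step 2: add edge 4-8 (w=3); MST = {1-8(w=3) 4-8(w=3)}
step 3: add edge 4-5 (w=1); MST = {1-8(w=3) 4-5(w=1) 4-8(w=3)}
step 4: add edge 3-5 (w=4); MST = {1-8(w=3) 3-5(w=4) 4-5(w=1) 4-8(w=3)}
step 5: add edge 4-6 (w=12); MST = {1-8(w=3) 3-5(w=4) 4-5(w=1) 4-6(w=12) 4-8(w=3)}
step 6: add edge 6-7 (w=5); MST = {1-8(w=3) 3-5(w=4) 4-5(w=1) 4-6(w=12) 4-8(w=3) 6-7(w=5)}
step 7: add edge 2-7 (w=6); MST = {1-8(w=3) 2-7(w=6) 3-5(w=4) 4-5(w=1) 4-6(w=12) 4-8(w=3) 6-7(w=5)}
step 8: add edge 0-2 (w=8); MST = {0-2(w=8) 1-8(w=3) 2-7(w=6) 3-5(w=4) 4-5(w=1) 4-6(w=12) 4-8(w=3) 6-7(w=5)}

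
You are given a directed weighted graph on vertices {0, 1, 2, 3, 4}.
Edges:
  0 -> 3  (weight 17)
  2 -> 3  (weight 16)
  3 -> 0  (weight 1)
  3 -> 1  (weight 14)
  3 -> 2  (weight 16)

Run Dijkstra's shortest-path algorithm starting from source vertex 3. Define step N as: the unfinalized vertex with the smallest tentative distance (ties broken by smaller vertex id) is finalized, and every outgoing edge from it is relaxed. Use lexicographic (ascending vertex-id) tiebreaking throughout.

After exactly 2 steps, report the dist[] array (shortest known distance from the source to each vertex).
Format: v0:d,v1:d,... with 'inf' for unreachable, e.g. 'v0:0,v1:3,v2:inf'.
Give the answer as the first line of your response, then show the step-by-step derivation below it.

v0:1,v1:14,v2:16,v3:0,v4:inf

step 1: dist = v0:1,v1:14,v2:16,v3:0,v4:inf
step 2: dist = v0:1,v1:14,v2:16,v3:0,v4:inf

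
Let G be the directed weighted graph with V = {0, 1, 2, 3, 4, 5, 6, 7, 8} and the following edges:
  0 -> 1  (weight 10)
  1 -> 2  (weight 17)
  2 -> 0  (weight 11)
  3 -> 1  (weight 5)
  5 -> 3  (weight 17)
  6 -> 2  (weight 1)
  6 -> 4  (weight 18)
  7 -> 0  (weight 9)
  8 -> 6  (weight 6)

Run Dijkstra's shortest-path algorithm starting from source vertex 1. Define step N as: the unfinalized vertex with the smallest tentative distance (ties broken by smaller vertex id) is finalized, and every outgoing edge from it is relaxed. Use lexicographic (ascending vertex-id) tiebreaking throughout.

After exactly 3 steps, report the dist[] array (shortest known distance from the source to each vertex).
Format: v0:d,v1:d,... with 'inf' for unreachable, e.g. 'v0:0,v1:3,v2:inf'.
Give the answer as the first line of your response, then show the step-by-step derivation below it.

v0:28,v1:0,v2:17,v3:inf,v4:inf,v5:inf,v6:inf,v7:inf,v8:inf

step 1: dist = v0:inf,v1:0,v2:17,v3:inf,v4:inf,v5:inf,v6:inf,v7:inf,v8:inf
step 2: dist = v0:28,v1:0,v2:17,v3:inf,v4:inf,v5:inf,v6:inf,v7:inf,v8:inf
step 3: dist = v0:28,v1:0,v2:17,v3:inf,v4:inf,v5:inf,v6:inf,v7:inf,v8:inf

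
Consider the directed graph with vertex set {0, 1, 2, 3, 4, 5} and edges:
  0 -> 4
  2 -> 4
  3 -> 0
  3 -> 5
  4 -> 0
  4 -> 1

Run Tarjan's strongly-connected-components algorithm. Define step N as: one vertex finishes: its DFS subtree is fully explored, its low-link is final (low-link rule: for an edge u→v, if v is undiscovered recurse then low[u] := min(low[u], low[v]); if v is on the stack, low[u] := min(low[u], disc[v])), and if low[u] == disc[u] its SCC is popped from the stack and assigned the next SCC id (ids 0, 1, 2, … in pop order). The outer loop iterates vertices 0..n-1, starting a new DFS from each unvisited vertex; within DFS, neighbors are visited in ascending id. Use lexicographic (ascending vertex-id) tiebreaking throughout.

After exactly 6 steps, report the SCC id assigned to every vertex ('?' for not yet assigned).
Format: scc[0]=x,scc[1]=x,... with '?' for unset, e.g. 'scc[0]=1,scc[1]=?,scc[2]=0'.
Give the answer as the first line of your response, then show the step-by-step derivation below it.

scc[0]=1,scc[1]=0,scc[2]=2,scc[3]=4,scc[4]=1,scc[5]=3

step 1: low=(low[0]=0,low[1]=2,low[2]=?,low[3]=?,low[4]=0,low[5]=?); scc=(scc[0]=?,scc[1]=0,scc[2]=?,scc[3]=?,scc[4]=?,scc[5]=?)
step 2: low=(low[0]=0,low[1]=2,low[2]=?,low[3]=?,low[4]=0,low[5]=?); scc=(scc[0]=?,scc[1]=0,scc[2]=?,scc[3]=?,scc[4]=?,scc[5]=?)
step 3: low=(low[0]=0,low[1]=2,low[2]=?,low[3]=?,low[4]=0,low[5]=?); scc=(scc[0]=1,scc[1]=0,scc[2]=?,scc[3]=?,scc[4]=1,scc[5]=?)
step 4: low=(low[0]=0,low[1]=2,low[2]=3,low[3]=?,low[4]=0,low[5]=?); scc=(scc[0]=1,scc[1]=0,scc[2]=2,scc[3]=?,scc[4]=1,scc[5]=?)
step 5: low=(low[0]=0,low[1]=2,low[2]=3,low[3]=4,low[4]=0,low[5]=5); scc=(scc[0]=1,scc[1]=0,scc[2]=2,scc[3]=?,scc[4]=1,scc[5]=3)
step 6: low=(low[0]=0,low[1]=2,low[2]=3,low[3]=4,low[4]=0,low[5]=5); scc=(scc[0]=1,scc[1]=0,scc[2]=2,scc[3]=4,scc[4]=1,scc[5]=3)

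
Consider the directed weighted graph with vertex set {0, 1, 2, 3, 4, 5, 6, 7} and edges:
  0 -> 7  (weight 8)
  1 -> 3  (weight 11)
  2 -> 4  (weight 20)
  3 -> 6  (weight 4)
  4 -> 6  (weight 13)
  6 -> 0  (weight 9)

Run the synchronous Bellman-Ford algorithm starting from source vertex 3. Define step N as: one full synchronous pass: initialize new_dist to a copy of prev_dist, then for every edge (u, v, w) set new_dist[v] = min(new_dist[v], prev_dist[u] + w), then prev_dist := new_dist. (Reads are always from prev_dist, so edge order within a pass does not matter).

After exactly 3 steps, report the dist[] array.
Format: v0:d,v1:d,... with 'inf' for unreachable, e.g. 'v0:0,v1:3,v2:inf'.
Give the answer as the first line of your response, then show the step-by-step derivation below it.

v0:13,v1:inf,v2:inf,v3:0,v4:inf,v5:inf,v6:4,v7:21

step 1: dist = v0:inf,v1:inf,v2:inf,v3:0,v4:inf,v5:inf,v6:4,v7:inf
step 2: dist = v0:13,v1:inf,v2:inf,v3:0,v4:inf,v5:inf,v6:4,v7:inf
step 3: dist = v0:13,v1:inf,v2:inf,v3:0,v4:inf,v5:inf,v6:4,v7:21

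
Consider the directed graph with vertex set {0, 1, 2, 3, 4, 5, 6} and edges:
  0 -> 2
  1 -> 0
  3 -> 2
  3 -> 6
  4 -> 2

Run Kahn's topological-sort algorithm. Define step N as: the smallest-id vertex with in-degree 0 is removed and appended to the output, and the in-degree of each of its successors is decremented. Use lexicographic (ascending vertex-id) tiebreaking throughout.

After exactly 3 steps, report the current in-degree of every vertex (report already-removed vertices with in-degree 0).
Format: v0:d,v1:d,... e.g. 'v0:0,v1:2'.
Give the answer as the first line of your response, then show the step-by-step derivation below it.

v0:0,v1:0,v2:1,v3:0,v4:0,v5:0,v6:0

step 1: output 1; order=[1]; indeg=(0,0,3,0,0,0,1)
step 2: output 0; order=[1,0]; indeg=(0,0,2,0,0,0,1)
step 3: output 3; order=[1,0,3]; indeg=(0,0,1,0,0,0,0)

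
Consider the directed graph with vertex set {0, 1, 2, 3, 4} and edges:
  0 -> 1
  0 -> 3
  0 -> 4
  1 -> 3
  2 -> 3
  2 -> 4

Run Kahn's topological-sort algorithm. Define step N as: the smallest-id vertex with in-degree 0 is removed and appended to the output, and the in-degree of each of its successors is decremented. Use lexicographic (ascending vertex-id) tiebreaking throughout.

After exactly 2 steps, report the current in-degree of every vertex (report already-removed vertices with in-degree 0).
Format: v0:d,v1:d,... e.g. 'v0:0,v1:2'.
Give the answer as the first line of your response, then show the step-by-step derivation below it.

v0:0,v1:0,v2:0,v3:1,v4:1

step 1: output 0; order=[0]; indeg=(0,0,0,2,1)
step 2: output 1; order=[0,1]; indeg=(0,0,0,1,1)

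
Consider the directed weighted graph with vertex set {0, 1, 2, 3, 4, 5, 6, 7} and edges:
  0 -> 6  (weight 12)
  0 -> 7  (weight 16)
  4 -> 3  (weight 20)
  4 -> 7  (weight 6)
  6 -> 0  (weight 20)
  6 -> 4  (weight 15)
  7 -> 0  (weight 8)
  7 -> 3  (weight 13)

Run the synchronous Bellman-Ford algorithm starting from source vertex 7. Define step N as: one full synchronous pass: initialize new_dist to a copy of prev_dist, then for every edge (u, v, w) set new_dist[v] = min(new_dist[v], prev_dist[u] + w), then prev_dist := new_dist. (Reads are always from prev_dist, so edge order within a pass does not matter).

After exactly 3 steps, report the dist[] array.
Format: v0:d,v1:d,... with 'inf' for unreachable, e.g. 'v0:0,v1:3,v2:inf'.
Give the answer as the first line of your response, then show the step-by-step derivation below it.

v0:8,v1:inf,v2:inf,v3:13,v4:35,v5:inf,v6:20,v7:0

step 1: dist = v0:8,v1:inf,v2:inf,v3:13,v4:inf,v5:inf,v6:inf,v7:0
step 2: dist = v0:8,v1:inf,v2:inf,v3:13,v4:inf,v5:inf,v6:20,v7:0
step 3: dist = v0:8,v1:inf,v2:inf,v3:13,v4:35,v5:inf,v6:20,v7:0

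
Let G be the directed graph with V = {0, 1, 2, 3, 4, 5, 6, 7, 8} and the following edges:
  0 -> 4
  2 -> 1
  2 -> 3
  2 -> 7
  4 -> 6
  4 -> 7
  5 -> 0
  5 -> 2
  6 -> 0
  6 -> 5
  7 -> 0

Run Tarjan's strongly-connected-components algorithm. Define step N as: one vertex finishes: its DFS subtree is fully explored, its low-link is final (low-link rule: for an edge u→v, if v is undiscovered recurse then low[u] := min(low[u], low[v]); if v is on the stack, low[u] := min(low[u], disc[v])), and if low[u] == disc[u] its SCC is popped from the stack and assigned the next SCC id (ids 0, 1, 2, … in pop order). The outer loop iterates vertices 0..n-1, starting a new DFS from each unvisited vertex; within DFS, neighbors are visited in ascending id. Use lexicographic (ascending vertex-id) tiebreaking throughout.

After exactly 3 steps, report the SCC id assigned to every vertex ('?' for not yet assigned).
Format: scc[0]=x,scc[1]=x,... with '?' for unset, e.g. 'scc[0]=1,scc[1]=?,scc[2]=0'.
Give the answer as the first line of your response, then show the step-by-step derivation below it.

scc[0]=?,scc[1]=0,scc[2]=?,scc[3]=1,scc[4]=?,scc[5]=?,scc[6]=?,scc[7]=?,scc[8]=?

step 1: low=(low[0]=0,low[1]=5,low[2]=4,low[3]=?,low[4]=1,low[5]=0,low[6]=0,low[7]=?,low[8]=?); scc=(scc[0]=?,scc[1]=0,scc[2]=?,scc[3]=?,scc[4]=?,scc[5]=?,scc[6]=?,scc[7]=?,scc[8]=?)
step 2: low=(low[0]=0,low[1]=5,low[2]=4,low[3]=6,low[4]=1,low[5]=0,low[6]=0,low[7]=?,low[8]=?); scc=(scc[0]=?,scc[1]=0,scc[2]=?,scc[3]=1,scc[4]=?,scc[5]=?,scc[6]=?,scc[7]=?,scc[8]=?)
step 3: low=(low[0]=0,low[1]=5,low[2]=4,low[3]=6,low[4]=1,low[5]=0,low[6]=0,low[7]=0,low[8]=?); scc=(scc[0]=?,scc[1]=0,scc[2]=?,scc[3]=1,scc[4]=?,scc[5]=?,scc[6]=?,scc[7]=?,scc[8]=?)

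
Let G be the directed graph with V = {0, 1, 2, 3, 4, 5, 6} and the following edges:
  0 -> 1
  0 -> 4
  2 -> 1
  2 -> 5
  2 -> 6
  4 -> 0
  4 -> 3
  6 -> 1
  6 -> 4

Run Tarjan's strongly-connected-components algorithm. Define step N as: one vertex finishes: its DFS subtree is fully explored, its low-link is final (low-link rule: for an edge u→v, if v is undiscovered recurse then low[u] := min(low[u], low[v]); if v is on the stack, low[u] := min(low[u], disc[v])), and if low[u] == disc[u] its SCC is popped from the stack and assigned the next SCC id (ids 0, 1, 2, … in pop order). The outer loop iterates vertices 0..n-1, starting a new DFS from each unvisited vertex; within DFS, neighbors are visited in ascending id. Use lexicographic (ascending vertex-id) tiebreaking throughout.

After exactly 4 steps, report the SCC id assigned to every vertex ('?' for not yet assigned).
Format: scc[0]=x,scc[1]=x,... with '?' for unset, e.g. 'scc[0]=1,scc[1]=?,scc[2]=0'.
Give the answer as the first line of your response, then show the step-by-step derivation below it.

scc[0]=2,scc[1]=0,scc[2]=?,scc[3]=1,scc[4]=2,scc[5]=?,scc[6]=?

step 1: low=(low[0]=0,low[1]=1,low[2]=?,low[3]=?,low[4]=?,low[5]=?,low[6]=?); scc=(scc[0]=?,scc[1]=0,scc[2]=?,scc[3]=?,scc[4]=?,scc[5]=?,scc[6]=?)
step 2: low=(low[0]=0,low[1]=1,low[2]=?,low[3]=3,low[4]=0,low[5]=?,low[6]=?); scc=(scc[0]=?,scc[1]=0,scc[2]=?,scc[3]=1,scc[4]=?,scc[5]=?,scc[6]=?)
step 3: low=(low[0]=0,low[1]=1,low[2]=?,low[3]=3,low[4]=0,low[5]=?,low[6]=?); scc=(scc[0]=?,scc[1]=0,scc[2]=?,scc[3]=1,scc[4]=?,scc[5]=?,scc[6]=?)
step 4: low=(low[0]=0,low[1]=1,low[2]=?,low[3]=3,low[4]=0,low[5]=?,low[6]=?); scc=(scc[0]=2,scc[1]=0,scc[2]=?,scc[3]=1,scc[4]=2,scc[5]=?,scc[6]=?)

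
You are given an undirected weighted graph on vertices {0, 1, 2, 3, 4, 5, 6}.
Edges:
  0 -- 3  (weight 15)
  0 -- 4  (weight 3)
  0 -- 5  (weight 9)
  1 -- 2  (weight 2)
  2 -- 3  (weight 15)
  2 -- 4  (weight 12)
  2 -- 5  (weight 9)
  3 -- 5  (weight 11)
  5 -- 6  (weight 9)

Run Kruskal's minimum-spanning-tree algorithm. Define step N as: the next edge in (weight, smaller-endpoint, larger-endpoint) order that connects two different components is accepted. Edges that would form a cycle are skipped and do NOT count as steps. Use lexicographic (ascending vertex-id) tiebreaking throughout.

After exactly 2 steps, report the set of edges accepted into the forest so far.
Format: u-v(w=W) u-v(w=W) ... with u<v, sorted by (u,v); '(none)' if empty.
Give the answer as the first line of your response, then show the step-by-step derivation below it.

0-4(w=3) 1-2(w=2)

step 1: add edge 1-2 (w=2); MST = {1-2(w=2)}
step 2: add edge 0-4 (w=3); MST = {0-4(w=3) 1-2(w=2)}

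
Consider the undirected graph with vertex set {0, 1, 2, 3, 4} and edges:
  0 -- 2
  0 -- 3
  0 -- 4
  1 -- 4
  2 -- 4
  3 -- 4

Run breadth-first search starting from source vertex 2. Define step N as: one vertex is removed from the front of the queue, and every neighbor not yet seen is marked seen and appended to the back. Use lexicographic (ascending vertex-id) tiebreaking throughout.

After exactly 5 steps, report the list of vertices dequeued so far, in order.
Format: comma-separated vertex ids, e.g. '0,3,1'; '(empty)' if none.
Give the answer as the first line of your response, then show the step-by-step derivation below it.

2,0,4,3,1

step 1: dequeue 2; queue=[0,4]; order=2
step 2: dequeue 0; queue=[4,3]; order=2,0
step 3: dequeue 4; queue=[3,1]; order=2,0,4
step 4: dequeue 3; queue=[1]; order=2,0,4,3
step 5: dequeue 1; queue=[(empty)]; order=2,0,4,3,1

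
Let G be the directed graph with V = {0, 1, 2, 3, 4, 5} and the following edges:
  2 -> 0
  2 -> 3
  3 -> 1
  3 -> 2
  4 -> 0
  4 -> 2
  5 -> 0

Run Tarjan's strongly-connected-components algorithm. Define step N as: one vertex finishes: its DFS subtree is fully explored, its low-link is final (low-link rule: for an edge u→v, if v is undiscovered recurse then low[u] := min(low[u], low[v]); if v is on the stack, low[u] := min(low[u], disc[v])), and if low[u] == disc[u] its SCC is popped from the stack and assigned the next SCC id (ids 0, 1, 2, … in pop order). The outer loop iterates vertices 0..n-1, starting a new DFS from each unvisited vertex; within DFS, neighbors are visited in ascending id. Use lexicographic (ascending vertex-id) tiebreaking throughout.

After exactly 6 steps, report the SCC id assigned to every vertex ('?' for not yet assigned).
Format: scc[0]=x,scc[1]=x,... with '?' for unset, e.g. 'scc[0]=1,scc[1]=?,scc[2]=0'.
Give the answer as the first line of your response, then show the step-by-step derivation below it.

scc[0]=0,scc[1]=1,scc[2]=2,scc[3]=2,scc[4]=3,scc[5]=4

step 1: low=(low[0]=0,low[1]=?,low[2]=?,low[3]=?,low[4]=?,low[5]=?); scc=(scc[0]=0,scc[1]=?,scc[2]=?,scc[3]=?,scc[4]=?,scc[5]=?)
step 2: low=(low[0]=0,low[1]=1,low[2]=?,low[3]=?,low[4]=?,low[5]=?); scc=(scc[0]=0,scc[1]=1,scc[2]=?,scc[3]=?,scc[4]=?,scc[5]=?)
step 3: low=(low[0]=0,low[1]=1,low[2]=2,low[3]=2,low[4]=?,low[5]=?); scc=(scc[0]=0,scc[1]=1,scc[2]=?,scc[3]=?,scc[4]=?,scc[5]=?)
step 4: low=(low[0]=0,low[1]=1,low[2]=2,low[3]=2,low[4]=?,low[5]=?); scc=(scc[0]=0,scc[1]=1,scc[2]=2,scc[3]=2,scc[4]=?,scc[5]=?)
step 5: low=(low[0]=0,low[1]=1,low[2]=2,low[3]=2,low[4]=4,low[5]=?); scc=(scc[0]=0,scc[1]=1,scc[2]=2,scc[3]=2,scc[4]=3,scc[5]=?)
step 6: low=(low[0]=0,low[1]=1,low[2]=2,low[3]=2,low[4]=4,low[5]=5); scc=(scc[0]=0,scc[1]=1,scc[2]=2,scc[3]=2,scc[4]=3,scc[5]=4)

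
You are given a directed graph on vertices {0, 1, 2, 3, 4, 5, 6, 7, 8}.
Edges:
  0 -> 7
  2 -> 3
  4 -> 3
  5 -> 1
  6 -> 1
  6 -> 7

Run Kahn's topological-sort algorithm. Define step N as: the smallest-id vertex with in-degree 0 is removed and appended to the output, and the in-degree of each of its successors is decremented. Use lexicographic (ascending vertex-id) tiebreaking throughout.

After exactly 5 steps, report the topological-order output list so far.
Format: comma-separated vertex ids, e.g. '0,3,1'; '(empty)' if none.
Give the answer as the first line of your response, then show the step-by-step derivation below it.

0,2,4,3,5

step 1: output 0; order=[0]; indeg=(0,2,0,2,0,0,0,1,0)
step 2: output 2; order=[0,2]; indeg=(0,2,0,1,0,0,0,1,0)
step 3: output 4; order=[0,2,4]; indeg=(0,2,0,0,0,0,0,1,0)
step 4: output 3; order=[0,2,4,3]; indeg=(0,2,0,0,0,0,0,1,0)
step 5: output 5; order=[0,2,4,3,5]; indeg=(0,1,0,0,0,0,0,1,0)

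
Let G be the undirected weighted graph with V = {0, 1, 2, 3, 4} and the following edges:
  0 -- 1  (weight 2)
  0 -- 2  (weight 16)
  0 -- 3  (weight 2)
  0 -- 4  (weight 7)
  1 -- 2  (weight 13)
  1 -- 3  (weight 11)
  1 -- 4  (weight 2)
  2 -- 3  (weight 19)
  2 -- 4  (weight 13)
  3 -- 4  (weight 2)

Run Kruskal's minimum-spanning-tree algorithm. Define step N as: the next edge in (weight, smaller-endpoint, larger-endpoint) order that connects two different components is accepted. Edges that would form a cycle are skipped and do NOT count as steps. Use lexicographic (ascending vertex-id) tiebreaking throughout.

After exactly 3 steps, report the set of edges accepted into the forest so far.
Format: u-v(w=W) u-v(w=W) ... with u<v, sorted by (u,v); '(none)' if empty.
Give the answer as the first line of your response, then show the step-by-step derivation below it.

0-1(w=2) 0-3(w=2) 1-4(w=2)

step 1: add edge 0-1 (w=2); MST = {0-1(w=2)}
step 2: add edge 0-3 (w=2); MST = {0-1(w=2) 0-3(w=2)}
step 3: add edge 1-4 (w=2); MST = {0-1(w=2) 0-3(w=2) 1-4(w=2)}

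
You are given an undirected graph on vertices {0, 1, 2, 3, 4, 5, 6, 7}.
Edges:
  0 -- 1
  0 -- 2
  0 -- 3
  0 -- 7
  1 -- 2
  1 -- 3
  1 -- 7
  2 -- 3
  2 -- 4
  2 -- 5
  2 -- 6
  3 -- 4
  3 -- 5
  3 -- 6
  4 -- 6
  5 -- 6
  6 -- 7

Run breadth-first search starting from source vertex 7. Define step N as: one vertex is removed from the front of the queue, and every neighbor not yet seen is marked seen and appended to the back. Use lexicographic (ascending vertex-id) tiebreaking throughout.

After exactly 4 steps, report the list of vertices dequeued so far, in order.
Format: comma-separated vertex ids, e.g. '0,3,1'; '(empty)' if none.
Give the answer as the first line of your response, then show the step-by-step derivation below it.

7,0,1,6

step 1: dequeue 7; queue=[0,1,6]; order=7
step 2: dequeue 0; queue=[1,6,2,3]; order=7,0
step 3: dequeue 1; queue=[6,2,3]; order=7,0,1
step 4: dequeue 6; queue=[2,3,4,5]; order=7,0,1,6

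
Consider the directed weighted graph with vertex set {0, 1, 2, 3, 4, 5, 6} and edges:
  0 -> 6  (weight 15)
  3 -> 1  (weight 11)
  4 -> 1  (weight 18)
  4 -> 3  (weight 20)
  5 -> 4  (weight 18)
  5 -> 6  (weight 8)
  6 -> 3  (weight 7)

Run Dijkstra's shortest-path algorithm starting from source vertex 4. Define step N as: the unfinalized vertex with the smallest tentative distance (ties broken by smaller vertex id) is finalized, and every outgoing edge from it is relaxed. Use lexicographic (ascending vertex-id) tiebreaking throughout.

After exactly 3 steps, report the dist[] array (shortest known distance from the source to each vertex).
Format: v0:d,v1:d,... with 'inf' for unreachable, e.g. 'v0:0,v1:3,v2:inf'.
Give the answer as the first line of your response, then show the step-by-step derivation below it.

v0:inf,v1:18,v2:inf,v3:20,v4:0,v5:inf,v6:inf

step 1: dist = v0:inf,v1:18,v2:inf,v3:20,v4:0,v5:inf,v6:inf
step 2: dist = v0:inf,v1:18,v2:inf,v3:20,v4:0,v5:inf,v6:inf
step 3: dist = v0:inf,v1:18,v2:inf,v3:20,v4:0,v5:inf,v6:inf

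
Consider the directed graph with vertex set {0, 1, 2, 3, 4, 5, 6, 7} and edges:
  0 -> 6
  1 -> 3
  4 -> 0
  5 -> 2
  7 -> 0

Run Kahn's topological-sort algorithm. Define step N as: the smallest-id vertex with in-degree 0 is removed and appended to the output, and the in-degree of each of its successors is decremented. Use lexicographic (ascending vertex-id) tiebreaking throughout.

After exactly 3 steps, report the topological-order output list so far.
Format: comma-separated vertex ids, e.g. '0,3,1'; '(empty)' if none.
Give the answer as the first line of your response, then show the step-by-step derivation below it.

1,3,4

step 1: output 1; order=[1]; indeg=(2,0,1,0,0,0,1,0)
step 2: output 3; order=[1,3]; indeg=(2,0,1,0,0,0,1,0)
step 3: output 4; order=[1,3,4]; indeg=(1,0,1,0,0,0,1,0)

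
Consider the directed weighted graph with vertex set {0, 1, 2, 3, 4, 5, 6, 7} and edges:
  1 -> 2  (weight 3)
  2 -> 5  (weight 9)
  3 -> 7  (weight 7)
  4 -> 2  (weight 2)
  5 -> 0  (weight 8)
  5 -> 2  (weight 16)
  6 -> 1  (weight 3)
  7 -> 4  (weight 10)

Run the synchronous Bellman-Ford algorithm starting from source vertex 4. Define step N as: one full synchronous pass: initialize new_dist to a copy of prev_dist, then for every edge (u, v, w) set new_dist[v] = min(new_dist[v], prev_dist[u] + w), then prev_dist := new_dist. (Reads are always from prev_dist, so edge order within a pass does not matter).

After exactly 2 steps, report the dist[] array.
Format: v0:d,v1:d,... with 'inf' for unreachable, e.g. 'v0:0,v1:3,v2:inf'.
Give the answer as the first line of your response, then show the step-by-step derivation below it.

v0:inf,v1:inf,v2:2,v3:inf,v4:0,v5:11,v6:inf,v7:inf

step 1: dist = v0:inf,v1:inf,v2:2,v3:inf,v4:0,v5:inf,v6:inf,v7:inf
step 2: dist = v0:inf,v1:inf,v2:2,v3:inf,v4:0,v5:11,v6:inf,v7:inf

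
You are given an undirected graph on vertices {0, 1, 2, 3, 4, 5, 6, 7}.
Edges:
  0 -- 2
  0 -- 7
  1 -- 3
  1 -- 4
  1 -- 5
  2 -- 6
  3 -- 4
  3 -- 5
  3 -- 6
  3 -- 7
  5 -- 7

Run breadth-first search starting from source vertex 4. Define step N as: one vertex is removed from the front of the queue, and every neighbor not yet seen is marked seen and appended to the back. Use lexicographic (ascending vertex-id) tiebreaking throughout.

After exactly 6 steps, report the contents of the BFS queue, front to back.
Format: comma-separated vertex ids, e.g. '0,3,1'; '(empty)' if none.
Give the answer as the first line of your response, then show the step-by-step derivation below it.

2,0

step 1: dequeue 4; queue=[1,3]; order=4
step 2: dequeue 1; queue=[3,5]; order=4,1
step 3: dequeue 3; queue=[5,6,7]; order=4,1,3
step 4: dequeue 5; queue=[6,7]; order=4,1,3,5
step 5: dequeue 6; queue=[7,2]; order=4,1,3,5,6
step 6: dequeue 7; queue=[2,0]; order=4,1,3,5,6,7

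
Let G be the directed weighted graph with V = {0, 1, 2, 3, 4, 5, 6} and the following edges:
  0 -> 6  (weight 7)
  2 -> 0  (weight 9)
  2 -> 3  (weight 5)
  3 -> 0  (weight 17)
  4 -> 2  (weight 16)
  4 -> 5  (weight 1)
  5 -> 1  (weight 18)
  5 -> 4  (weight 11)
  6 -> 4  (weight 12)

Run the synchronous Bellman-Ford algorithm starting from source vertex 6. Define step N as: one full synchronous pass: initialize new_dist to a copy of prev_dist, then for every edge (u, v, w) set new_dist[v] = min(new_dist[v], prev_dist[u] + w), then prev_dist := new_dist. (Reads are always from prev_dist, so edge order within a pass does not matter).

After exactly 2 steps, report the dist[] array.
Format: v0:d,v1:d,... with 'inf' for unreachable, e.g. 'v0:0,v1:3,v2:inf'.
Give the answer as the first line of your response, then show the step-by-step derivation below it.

v0:inf,v1:inf,v2:28,v3:inf,v4:12,v5:13,v6:0

step 1: dist = v0:inf,v1:inf,v2:inf,v3:inf,v4:12,v5:inf,v6:0
step 2: dist = v0:inf,v1:inf,v2:28,v3:inf,v4:12,v5:13,v6:0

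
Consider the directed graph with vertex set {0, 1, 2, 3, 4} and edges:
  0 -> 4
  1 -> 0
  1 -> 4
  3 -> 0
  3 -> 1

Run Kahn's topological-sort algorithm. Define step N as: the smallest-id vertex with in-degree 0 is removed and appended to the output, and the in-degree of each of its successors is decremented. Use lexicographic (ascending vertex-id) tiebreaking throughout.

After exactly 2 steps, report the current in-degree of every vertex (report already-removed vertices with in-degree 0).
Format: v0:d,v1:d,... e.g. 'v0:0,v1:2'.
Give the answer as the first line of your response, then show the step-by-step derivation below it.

v0:1,v1:0,v2:0,v3:0,v4:2

step 1: output 2; order=[2]; indeg=(2,1,0,0,2)
step 2: output 3; order=[2,3]; indeg=(1,0,0,0,2)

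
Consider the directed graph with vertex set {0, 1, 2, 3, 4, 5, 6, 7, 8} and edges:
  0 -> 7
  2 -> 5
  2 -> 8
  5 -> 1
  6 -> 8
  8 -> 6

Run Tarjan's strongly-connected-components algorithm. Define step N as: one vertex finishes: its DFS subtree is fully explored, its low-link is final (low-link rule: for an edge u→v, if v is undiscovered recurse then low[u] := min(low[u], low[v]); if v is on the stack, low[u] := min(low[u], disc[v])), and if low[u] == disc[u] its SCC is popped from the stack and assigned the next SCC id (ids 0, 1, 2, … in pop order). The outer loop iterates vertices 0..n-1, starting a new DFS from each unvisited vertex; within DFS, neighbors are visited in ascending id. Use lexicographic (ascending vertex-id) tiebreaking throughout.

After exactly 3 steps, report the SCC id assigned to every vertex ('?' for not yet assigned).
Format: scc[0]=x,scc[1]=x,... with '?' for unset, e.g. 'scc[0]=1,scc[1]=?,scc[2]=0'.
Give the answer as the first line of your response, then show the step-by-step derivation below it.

scc[0]=1,scc[1]=2,scc[2]=?,scc[3]=?,scc[4]=?,scc[5]=?,scc[6]=?,scc[7]=0,scc[8]=?

step 1: low=(low[0]=0,low[1]=?,low[2]=?,low[3]=?,low[4]=?,low[5]=?,low[6]=?,low[7]=1,low[8]=?); scc=(scc[0]=?,scc[1]=?,scc[2]=?,scc[3]=?,scc[4]=?,scc[5]=?,scc[6]=?,scc[7]=0,scc[8]=?)
step 2: low=(low[0]=0,low[1]=?,low[2]=?,low[3]=?,low[4]=?,low[5]=?,low[6]=?,low[7]=1,low[8]=?); scc=(scc[0]=1,scc[1]=?,scc[2]=?,scc[3]=?,scc[4]=?,scc[5]=?,scc[6]=?,scc[7]=0,scc[8]=?)
step 3: low=(low[0]=0,low[1]=2,low[2]=?,low[3]=?,low[4]=?,low[5]=?,low[6]=?,low[7]=1,low[8]=?); scc=(scc[0]=1,scc[1]=2,scc[2]=?,scc[3]=?,scc[4]=?,scc[5]=?,scc[6]=?,scc[7]=0,scc[8]=?)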